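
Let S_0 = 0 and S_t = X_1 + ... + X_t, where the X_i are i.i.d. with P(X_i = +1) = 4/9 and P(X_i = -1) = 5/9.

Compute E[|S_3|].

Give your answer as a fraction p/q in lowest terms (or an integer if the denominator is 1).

Answer: 41/27

Derivation:
S_3 takes values m ≡ 1 (mod 2) with |m| ≤ 3; P(S_3=m) = C(3,(3+m)/2) · (4/9)^((3+m)/2) · (5/9)^((3-m)/2).
Distribution: P(S=-3)=125/729, P(S=-1)=100/243, P(S=1)=80/243, P(S=3)=64/729
E[|S_3|] = Σ_m |m|·P(S_3=m) = 41/27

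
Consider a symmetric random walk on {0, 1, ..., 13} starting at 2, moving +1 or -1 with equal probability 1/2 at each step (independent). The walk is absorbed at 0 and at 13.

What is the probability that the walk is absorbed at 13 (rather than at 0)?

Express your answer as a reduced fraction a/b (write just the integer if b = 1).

Answer: 2/13

Derivation:
Symmetric walk (p = 1/2): the harmonic-function argument gives P(hit 13 before 0 | start at 2) = a/N.
P = 2/13 = 2/13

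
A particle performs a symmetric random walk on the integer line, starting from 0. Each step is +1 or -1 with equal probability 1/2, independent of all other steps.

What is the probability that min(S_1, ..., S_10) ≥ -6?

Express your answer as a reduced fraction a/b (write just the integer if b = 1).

Let f(t,s) = #length-t paths at position s with S_1..S_t all ≥ -6.
f(t,s) = f(t-1,s-1) + f(t-1,s+1) for s ≥ -6; f(t,s) = 0 for s < -6.
t=0: f(0,0)=1
t=1: f(1,-1)=1 f(1,1)=1
t=2: f(2,-2)=1 f(2,0)=2 f(2,2)=1
t=3: f(3,-3)=1 f(3,-1)=3 f(3,1)=3 f(3,3)=1
t=4: f(4,-4)=1 f(4,-2)=4 f(4,0)=6 f(4,2)=4 f(4,4)=1
t=5: f(5,-5)=1 f(5,-3)=5 f(5,-1)=10 f(5,1)=10 f(5,3)=5 f(5,5)=1
t=6: f(6,-6)=1 f(6,-4)=6 f(6,-2)=15 f(6,0)=20 f(6,2)=15 f(6,4)=6 f(6,6)=1
t=7: f(7,-5)=7 f(7,-3)=21 f(7,-1)=35 f(7,1)=35 f(7,3)=21 f(7,5)=7 f(7,7)=1
t=8: f(8,-6)=7 f(8,-4)=28 f(8,-2)=56 f(8,0)=70 f(8,2)=56 f(8,4)=28 f(8,6)=8 f(8,8)=1
t=9: f(9,-5)=35 f(9,-3)=84 f(9,-1)=126 f(9,1)=126 f(9,3)=84 f(9,5)=36 f(9,7)=9 f(9,9)=1
t=10: f(10,-6)=35 f(10,-4)=119 f(10,-2)=210 f(10,0)=252 f(10,2)=210 f(10,4)=120 f(10,6)=45 f(10,8)=10 f(10,10)=1
Σ_s f(10,s) = 1002
P = 1002/1024 = 501/512

Answer: 501/512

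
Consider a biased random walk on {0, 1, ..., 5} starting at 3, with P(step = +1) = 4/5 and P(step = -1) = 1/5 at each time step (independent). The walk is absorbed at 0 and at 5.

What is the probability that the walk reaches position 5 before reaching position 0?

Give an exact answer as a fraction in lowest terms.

Biased walk: p = 4/5, q = 1/5, r = q/p = 1/4
Gambler's ruin: P(hit 5 before 0 | start at 3) = (1 - r^a)/(1 - r^N)
r^3 = 1/64; r^5 = 1/1024
P = (1 - 1/64) / (1 - 1/1024) = 63/64 / 1023/1024 = 336/341

Answer: 336/341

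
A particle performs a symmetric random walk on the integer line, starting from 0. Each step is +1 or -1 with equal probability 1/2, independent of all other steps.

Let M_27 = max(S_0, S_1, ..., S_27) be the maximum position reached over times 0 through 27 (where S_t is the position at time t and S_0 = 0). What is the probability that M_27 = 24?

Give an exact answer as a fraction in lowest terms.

Let M_27 = max(S_0,...,S_27). Use the reflection principle: for j ≥ 1, #{paths with M_27 ≥ j} = #{S_27 ≥ j} + #{S_27 ≥ j+1}.
By reflection, #{M_27 ≥ 24} = #{S_27 ≥ 24} + #{S_27 ≥ 25} = 28 + 28 = 56.
#{M_27 ≥ 25} = #{S_27 ≥ 25} + #{S_27 ≥ 26} = 28 + 1 = 29.
#{M_27 = 24} = 56 - 29 = 27.
P(M_27 = 24) = 27/134217728 = 27/134217728

Answer: 27/134217728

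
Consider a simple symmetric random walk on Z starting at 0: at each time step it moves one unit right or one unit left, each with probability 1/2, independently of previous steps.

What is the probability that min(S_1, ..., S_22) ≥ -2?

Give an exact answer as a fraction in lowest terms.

Let f(t,s) = #length-t paths at position s with S_1..S_t all ≥ -2.
f(t,s) = f(t-1,s-1) + f(t-1,s+1) for s ≥ -2; f(t,s) = 0 for s < -2.
t=0: f(0,0)=1
t=1: f(1,-1)=1 f(1,1)=1
t=2: f(2,-2)=1 f(2,0)=2 f(2,2)=1
t=3: f(3,-1)=3 f(3,1)=3 f(3,3)=1
t=4: f(4,-2)=3 f(4,0)=6 f(4,2)=4 f(4,4)=1
t=5: f(5,-1)=9 f(5,1)=10 f(5,3)=5 f(5,5)=1
t=6: f(6,-2)=9 f(6,0)=19 f(6,2)=15 f(6,4)=6 f(6,6)=1
t=7: f(7,-1)=28 f(7,1)=34 f(7,3)=21 f(7,5)=7 f(7,7)=1
t=8: f(8,-2)=28 f(8,0)=62 f(8,2)=55 f(8,4)=28 f(8,6)=8 f(8,8)=1
t=9: f(9,-1)=90 f(9,1)=117 f(9,3)=83 f(9,5)=36 f(9,7)=9 f(9,9)=1
t=10: f(10,-2)=90 f(10,0)=207 f(10,2)=200 f(10,4)=119 f(10,6)=45 f(10,8)=10 f(10,10)=1
t=11: f(11,-1)=297 f(11,1)=407 f(11,3)=319 f(11,5)=164 f(11,7)=55 f(11,9)=11 f(11,11)=1
t=12: f(12,-2)=297 f(12,0)=704 f(12,2)=726 f(12,4)=483 f(12,6)=219 f(12,8)=66 f(12,10)=12 f(12,12)=1
t=13: f(13,-1)=1001 f(13,1)=1430 f(13,3)=1209 f(13,5)=702 f(13,7)=285 f(13,9)=78 f(13,11)=13 f(13,13)=1
t=14: f(14,-2)=1001 f(14,0)=2431 f(14,2)=2639 f(14,4)=1911 f(14,6)=987 f(14,8)=363 f(14,10)=91 f(14,12)=14 f(14,14)=1
t=15: f(15,-1)=3432 f(15,1)=5070 f(15,3)=4550 f(15,5)=2898 f(15,7)=1350 f(15,9)=454 f(15,11)=105 f(15,13)=15 f(15,15)=1
t=16: f(16,-2)=3432 f(16,0)=8502 f(16,2)=9620 f(16,4)=7448 f(16,6)=4248 f(16,8)=1804 f(16,10)=559 f(16,12)=120 f(16,14)=16 f(16,16)=1
t=17: f(17,-1)=11934 f(17,1)=18122 f(17,3)=17068 f(17,5)=11696 f(17,7)=6052 f(17,9)=2363 f(17,11)=679 f(17,13)=136 f(17,15)=17 f(17,17)=1
t=18: f(18,-2)=11934 f(18,0)=30056 f(18,2)=35190 f(18,4)=28764 f(18,6)=17748 f(18,8)=8415 f(18,10)=3042 f(18,12)=815 f(18,14)=153 f(18,16)=18 f(18,18)=1
t=19: f(19,-1)=41990 f(19,1)=65246 f(19,3)=63954 f(19,5)=46512 f(19,7)=26163 f(19,9)=11457 f(19,11)=3857 f(19,13)=968 f(19,15)=171 f(19,17)=19 f(19,19)=1
t=20: f(20,-2)=41990 f(20,0)=107236 f(20,2)=129200 f(20,4)=110466 f(20,6)=72675 f(20,8)=37620 f(20,10)=15314 f(20,12)=4825 f(20,14)=1139 f(20,16)=190 f(20,18)=20 f(20,20)=1
t=21: f(21,-1)=149226 f(21,1)=236436 f(21,3)=239666 f(21,5)=183141 f(21,7)=110295 f(21,9)=52934 f(21,11)=20139 f(21,13)=5964 f(21,15)=1329 f(21,17)=210 f(21,19)=21 f(21,21)=1
t=22: f(22,-2)=149226 f(22,0)=385662 f(22,2)=476102 f(22,4)=422807 f(22,6)=293436 f(22,8)=163229 f(22,10)=73073 f(22,12)=26103 f(22,14)=7293 f(22,16)=1539 f(22,18)=231 f(22,20)=22 f(22,22)=1
Σ_s f(22,s) = 1998724
P = 1998724/4194304 = 499681/1048576

Answer: 499681/1048576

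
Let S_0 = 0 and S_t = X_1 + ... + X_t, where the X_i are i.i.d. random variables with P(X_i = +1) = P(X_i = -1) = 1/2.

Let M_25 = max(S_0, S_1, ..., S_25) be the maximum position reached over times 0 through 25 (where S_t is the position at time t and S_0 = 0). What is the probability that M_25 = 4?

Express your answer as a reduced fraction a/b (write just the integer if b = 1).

Answer: 408595/4194304

Derivation:
Let M_25 = max(S_0,...,S_25). Use the reflection principle: for j ≥ 1, #{paths with M_25 ≥ j} = #{S_25 ≥ j} + #{S_25 ≥ j+1}.
By reflection, #{M_25 ≥ 4} = #{S_25 ≥ 4} + #{S_25 ≥ 5} = 7119516 + 7119516 = 14239032.
#{M_25 ≥ 5} = #{S_25 ≥ 5} + #{S_25 ≥ 6} = 7119516 + 3850756 = 10970272.
#{M_25 = 4} = 14239032 - 10970272 = 3268760.
P(M_25 = 4) = 3268760/33554432 = 408595/4194304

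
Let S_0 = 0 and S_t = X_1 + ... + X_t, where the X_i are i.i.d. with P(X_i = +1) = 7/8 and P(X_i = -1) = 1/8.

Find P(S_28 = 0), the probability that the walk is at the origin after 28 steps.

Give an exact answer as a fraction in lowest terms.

To be at 0 after 28 steps: need exactly 14 steps of +1 and 14 of -1.
Number of such sequences: C(28,14) = 40116600
Each has probability (7/8)^14 · (1/8)^14 = 678223072849/19342813113834066795298816
P = 40116600 · 678223072849/19342813113834066795298816 = 3401000465531774175/2417851639229258349412352

Answer: 3401000465531774175/2417851639229258349412352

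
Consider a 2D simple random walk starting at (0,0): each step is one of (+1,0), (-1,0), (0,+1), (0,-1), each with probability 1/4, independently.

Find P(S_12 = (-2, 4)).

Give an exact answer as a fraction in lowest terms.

Let h be the number of horizontal steps (so 12-h are vertical). To end at (-2,4) need (h-2)/2 right-steps and ((12-h)+4)/2 up-steps.
Sum over h with 2 ≤ h ≤ 8, h ≡ 0 (mod 2), 12-h ≡ 0 (mod 2):
h=2: C(12,2)·C(2,0)·C(10,7) = 66·1·120 = 7920
h=4: C(12,4)·C(4,1)·C(8,6) = 495·4·28 = 55440
h=6: C(12,6)·C(6,2)·C(6,5) = 924·15·6 = 83160
h=8: C(12,8)·C(8,3)·C(4,4) = 495·56·1 = 27720
Total favorable: 174240
Total paths: 4^12 = 16777216
P = 174240/16777216 = 5445/524288

Answer: 5445/524288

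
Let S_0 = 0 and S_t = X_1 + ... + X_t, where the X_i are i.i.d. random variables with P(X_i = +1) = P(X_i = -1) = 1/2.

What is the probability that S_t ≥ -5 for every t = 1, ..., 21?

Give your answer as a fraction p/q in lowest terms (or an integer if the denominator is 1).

Answer: 106267/131072

Derivation:
Let f(t,s) = #length-t paths at position s with S_1..S_t all ≥ -5.
f(t,s) = f(t-1,s-1) + f(t-1,s+1) for s ≥ -5; f(t,s) = 0 for s < -5.
t=0: f(0,0)=1
t=1: f(1,-1)=1 f(1,1)=1
t=2: f(2,-2)=1 f(2,0)=2 f(2,2)=1
t=3: f(3,-3)=1 f(3,-1)=3 f(3,1)=3 f(3,3)=1
t=4: f(4,-4)=1 f(4,-2)=4 f(4,0)=6 f(4,2)=4 f(4,4)=1
t=5: f(5,-5)=1 f(5,-3)=5 f(5,-1)=10 f(5,1)=10 f(5,3)=5 f(5,5)=1
t=6: f(6,-4)=6 f(6,-2)=15 f(6,0)=20 f(6,2)=15 f(6,4)=6 f(6,6)=1
t=7: f(7,-5)=6 f(7,-3)=21 f(7,-1)=35 f(7,1)=35 f(7,3)=21 f(7,5)=7 f(7,7)=1
t=8: f(8,-4)=27 f(8,-2)=56 f(8,0)=70 f(8,2)=56 f(8,4)=28 f(8,6)=8 f(8,8)=1
t=9: f(9,-5)=27 f(9,-3)=83 f(9,-1)=126 f(9,1)=126 f(9,3)=84 f(9,5)=36 f(9,7)=9 f(9,9)=1
t=10: f(10,-4)=110 f(10,-2)=209 f(10,0)=252 f(10,2)=210 f(10,4)=120 f(10,6)=45 f(10,8)=10 f(10,10)=1
t=11: f(11,-5)=110 f(11,-3)=319 f(11,-1)=461 f(11,1)=462 f(11,3)=330 f(11,5)=165 f(11,7)=55 f(11,9)=11 f(11,11)=1
t=12: f(12,-4)=429 f(12,-2)=780 f(12,0)=923 f(12,2)=792 f(12,4)=495 f(12,6)=220 f(12,8)=66 f(12,10)=12 f(12,12)=1
t=13: f(13,-5)=429 f(13,-3)=1209 f(13,-1)=1703 f(13,1)=1715 f(13,3)=1287 f(13,5)=715 f(13,7)=286 f(13,9)=78 f(13,11)=13 f(13,13)=1
t=14: f(14,-4)=1638 f(14,-2)=2912 f(14,0)=3418 f(14,2)=3002 f(14,4)=2002 f(14,6)=1001 f(14,8)=364 f(14,10)=91 f(14,12)=14 f(14,14)=1
t=15: f(15,-5)=1638 f(15,-3)=4550 f(15,-1)=6330 f(15,1)=6420 f(15,3)=5004 f(15,5)=3003 f(15,7)=1365 f(15,9)=455 f(15,11)=105 f(15,13)=15 f(15,15)=1
t=16: f(16,-4)=6188 f(16,-2)=10880 f(16,0)=12750 f(16,2)=11424 f(16,4)=8007 f(16,6)=4368 f(16,8)=1820 f(16,10)=560 f(16,12)=120 f(16,14)=16 f(16,16)=1
t=17: f(17,-5)=6188 f(17,-3)=17068 f(17,-1)=23630 f(17,1)=24174 f(17,3)=19431 f(17,5)=12375 f(17,7)=6188 f(17,9)=2380 f(17,11)=680 f(17,13)=136 f(17,15)=17 f(17,17)=1
t=18: f(18,-4)=23256 f(18,-2)=40698 f(18,0)=47804 f(18,2)=43605 f(18,4)=31806 f(18,6)=18563 f(18,8)=8568 f(18,10)=3060 f(18,12)=816 f(18,14)=153 f(18,16)=18 f(18,18)=1
t=19: f(19,-5)=23256 f(19,-3)=63954 f(19,-1)=88502 f(19,1)=91409 f(19,3)=75411 f(19,5)=50369 f(19,7)=27131 f(19,9)=11628 f(19,11)=3876 f(19,13)=969 f(19,15)=171 f(19,17)=19 f(19,19)=1
t=20: f(20,-4)=87210 f(20,-2)=152456 f(20,0)=179911 f(20,2)=166820 f(20,4)=125780 f(20,6)=77500 f(20,8)=38759 f(20,10)=15504 f(20,12)=4845 f(20,14)=1140 f(20,16)=190 f(20,18)=20 f(20,20)=1
t=21: f(21,-5)=87210 f(21,-3)=239666 f(21,-1)=332367 f(21,1)=346731 f(21,3)=292600 f(21,5)=203280 f(21,7)=116259 f(21,9)=54263 f(21,11)=20349 f(21,13)=5985 f(21,15)=1330 f(21,17)=210 f(21,19)=21 f(21,21)=1
Σ_s f(21,s) = 1700272
P = 1700272/2097152 = 106267/131072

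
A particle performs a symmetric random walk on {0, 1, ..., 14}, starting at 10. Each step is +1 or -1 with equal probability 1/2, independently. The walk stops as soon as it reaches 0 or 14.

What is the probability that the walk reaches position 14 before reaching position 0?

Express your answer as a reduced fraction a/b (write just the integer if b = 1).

Answer: 5/7

Derivation:
Symmetric walk (p = 1/2): the harmonic-function argument gives P(hit 14 before 0 | start at 10) = a/N.
P = 10/14 = 5/7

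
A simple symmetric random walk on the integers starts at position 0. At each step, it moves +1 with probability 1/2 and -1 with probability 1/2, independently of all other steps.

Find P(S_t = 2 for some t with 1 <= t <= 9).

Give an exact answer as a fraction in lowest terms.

Count via complement. Let g(t,s) = #length-t paths at position s with S_1..S_t all ≠ 2.
g(t,s) = g(t-1,s-1) + g(t-1,s+1) for s ≠ 2; g(t,2) = 0.
t=0: g(0,0)=1
t=1: g(1,-1)=1 g(1,1)=1
t=2: g(2,-2)=1 g(2,0)=2
t=3: g(3,-3)=1 g(3,-1)=3 g(3,1)=2
t=4: g(4,-4)=1 g(4,-2)=4 g(4,0)=5
t=5: g(5,-5)=1 g(5,-3)=5 g(5,-1)=9 g(5,1)=5
t=6: g(6,-6)=1 g(6,-4)=6 g(6,-2)=14 g(6,0)=14
t=7: g(7,-7)=1 g(7,-5)=7 g(7,-3)=20 g(7,-1)=28 g(7,1)=14
t=8: g(8,-8)=1 g(8,-6)=8 g(8,-4)=27 g(8,-2)=48 g(8,0)=42
t=9: g(9,-9)=1 g(9,-7)=9 g(9,-5)=35 g(9,-3)=75 g(9,-1)=90 g(9,1)=42
Paths never hitting 2: Σ_s g(9,s) = 252
Paths hitting 2: 2^9 - 252 = 260
P = 260/512 = 65/128

Answer: 65/128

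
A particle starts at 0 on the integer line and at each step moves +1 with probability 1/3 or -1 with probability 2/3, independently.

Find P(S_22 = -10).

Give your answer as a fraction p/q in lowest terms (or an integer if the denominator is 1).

To reach position -10 after 22 steps: need 6 steps of +1 and 16 steps of -1.
Number of such sequences: C(22,6) = 74613
Each has probability (1/3)^6 · (2/3)^16 = 65536/31381059609
P = 74613 · 65536/31381059609 = 1629945856/10460353203

Answer: 1629945856/10460353203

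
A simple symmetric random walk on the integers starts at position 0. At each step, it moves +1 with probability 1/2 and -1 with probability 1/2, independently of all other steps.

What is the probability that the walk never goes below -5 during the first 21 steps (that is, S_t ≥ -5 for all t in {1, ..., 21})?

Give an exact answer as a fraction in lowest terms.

Let f(t,s) = #length-t paths at position s with S_1..S_t all ≥ -5.
f(t,s) = f(t-1,s-1) + f(t-1,s+1) for s ≥ -5; f(t,s) = 0 for s < -5.
t=0: f(0,0)=1
t=1: f(1,-1)=1 f(1,1)=1
t=2: f(2,-2)=1 f(2,0)=2 f(2,2)=1
t=3: f(3,-3)=1 f(3,-1)=3 f(3,1)=3 f(3,3)=1
t=4: f(4,-4)=1 f(4,-2)=4 f(4,0)=6 f(4,2)=4 f(4,4)=1
t=5: f(5,-5)=1 f(5,-3)=5 f(5,-1)=10 f(5,1)=10 f(5,3)=5 f(5,5)=1
t=6: f(6,-4)=6 f(6,-2)=15 f(6,0)=20 f(6,2)=15 f(6,4)=6 f(6,6)=1
t=7: f(7,-5)=6 f(7,-3)=21 f(7,-1)=35 f(7,1)=35 f(7,3)=21 f(7,5)=7 f(7,7)=1
t=8: f(8,-4)=27 f(8,-2)=56 f(8,0)=70 f(8,2)=56 f(8,4)=28 f(8,6)=8 f(8,8)=1
t=9: f(9,-5)=27 f(9,-3)=83 f(9,-1)=126 f(9,1)=126 f(9,3)=84 f(9,5)=36 f(9,7)=9 f(9,9)=1
t=10: f(10,-4)=110 f(10,-2)=209 f(10,0)=252 f(10,2)=210 f(10,4)=120 f(10,6)=45 f(10,8)=10 f(10,10)=1
t=11: f(11,-5)=110 f(11,-3)=319 f(11,-1)=461 f(11,1)=462 f(11,3)=330 f(11,5)=165 f(11,7)=55 f(11,9)=11 f(11,11)=1
t=12: f(12,-4)=429 f(12,-2)=780 f(12,0)=923 f(12,2)=792 f(12,4)=495 f(12,6)=220 f(12,8)=66 f(12,10)=12 f(12,12)=1
t=13: f(13,-5)=429 f(13,-3)=1209 f(13,-1)=1703 f(13,1)=1715 f(13,3)=1287 f(13,5)=715 f(13,7)=286 f(13,9)=78 f(13,11)=13 f(13,13)=1
t=14: f(14,-4)=1638 f(14,-2)=2912 f(14,0)=3418 f(14,2)=3002 f(14,4)=2002 f(14,6)=1001 f(14,8)=364 f(14,10)=91 f(14,12)=14 f(14,14)=1
t=15: f(15,-5)=1638 f(15,-3)=4550 f(15,-1)=6330 f(15,1)=6420 f(15,3)=5004 f(15,5)=3003 f(15,7)=1365 f(15,9)=455 f(15,11)=105 f(15,13)=15 f(15,15)=1
t=16: f(16,-4)=6188 f(16,-2)=10880 f(16,0)=12750 f(16,2)=11424 f(16,4)=8007 f(16,6)=4368 f(16,8)=1820 f(16,10)=560 f(16,12)=120 f(16,14)=16 f(16,16)=1
t=17: f(17,-5)=6188 f(17,-3)=17068 f(17,-1)=23630 f(17,1)=24174 f(17,3)=19431 f(17,5)=12375 f(17,7)=6188 f(17,9)=2380 f(17,11)=680 f(17,13)=136 f(17,15)=17 f(17,17)=1
t=18: f(18,-4)=23256 f(18,-2)=40698 f(18,0)=47804 f(18,2)=43605 f(18,4)=31806 f(18,6)=18563 f(18,8)=8568 f(18,10)=3060 f(18,12)=816 f(18,14)=153 f(18,16)=18 f(18,18)=1
t=19: f(19,-5)=23256 f(19,-3)=63954 f(19,-1)=88502 f(19,1)=91409 f(19,3)=75411 f(19,5)=50369 f(19,7)=27131 f(19,9)=11628 f(19,11)=3876 f(19,13)=969 f(19,15)=171 f(19,17)=19 f(19,19)=1
t=20: f(20,-4)=87210 f(20,-2)=152456 f(20,0)=179911 f(20,2)=166820 f(20,4)=125780 f(20,6)=77500 f(20,8)=38759 f(20,10)=15504 f(20,12)=4845 f(20,14)=1140 f(20,16)=190 f(20,18)=20 f(20,20)=1
t=21: f(21,-5)=87210 f(21,-3)=239666 f(21,-1)=332367 f(21,1)=346731 f(21,3)=292600 f(21,5)=203280 f(21,7)=116259 f(21,9)=54263 f(21,11)=20349 f(21,13)=5985 f(21,15)=1330 f(21,17)=210 f(21,19)=21 f(21,21)=1
Σ_s f(21,s) = 1700272
P = 1700272/2097152 = 106267/131072

Answer: 106267/131072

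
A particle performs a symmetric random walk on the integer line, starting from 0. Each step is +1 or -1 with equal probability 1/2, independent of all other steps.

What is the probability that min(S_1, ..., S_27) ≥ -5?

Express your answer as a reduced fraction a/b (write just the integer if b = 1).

Answer: 50480055/67108864

Derivation:
Let f(t,s) = #length-t paths at position s with S_1..S_t all ≥ -5.
f(t,s) = f(t-1,s-1) + f(t-1,s+1) for s ≥ -5; f(t,s) = 0 for s < -5.
t=0: f(0,0)=1
t=1: f(1,-1)=1 f(1,1)=1
t=2: f(2,-2)=1 f(2,0)=2 f(2,2)=1
t=3: f(3,-3)=1 f(3,-1)=3 f(3,1)=3 f(3,3)=1
t=4: f(4,-4)=1 f(4,-2)=4 f(4,0)=6 f(4,2)=4 f(4,4)=1
t=5: f(5,-5)=1 f(5,-3)=5 f(5,-1)=10 f(5,1)=10 f(5,3)=5 f(5,5)=1
t=6: f(6,-4)=6 f(6,-2)=15 f(6,0)=20 f(6,2)=15 f(6,4)=6 f(6,6)=1
t=7: f(7,-5)=6 f(7,-3)=21 f(7,-1)=35 f(7,1)=35 f(7,3)=21 f(7,5)=7 f(7,7)=1
t=8: f(8,-4)=27 f(8,-2)=56 f(8,0)=70 f(8,2)=56 f(8,4)=28 f(8,6)=8 f(8,8)=1
t=9: f(9,-5)=27 f(9,-3)=83 f(9,-1)=126 f(9,1)=126 f(9,3)=84 f(9,5)=36 f(9,7)=9 f(9,9)=1
t=10: f(10,-4)=110 f(10,-2)=209 f(10,0)=252 f(10,2)=210 f(10,4)=120 f(10,6)=45 f(10,8)=10 f(10,10)=1
t=11: f(11,-5)=110 f(11,-3)=319 f(11,-1)=461 f(11,1)=462 f(11,3)=330 f(11,5)=165 f(11,7)=55 f(11,9)=11 f(11,11)=1
t=12: f(12,-4)=429 f(12,-2)=780 f(12,0)=923 f(12,2)=792 f(12,4)=495 f(12,6)=220 f(12,8)=66 f(12,10)=12 f(12,12)=1
t=13: f(13,-5)=429 f(13,-3)=1209 f(13,-1)=1703 f(13,1)=1715 f(13,3)=1287 f(13,5)=715 f(13,7)=286 f(13,9)=78 f(13,11)=13 f(13,13)=1
t=14: f(14,-4)=1638 f(14,-2)=2912 f(14,0)=3418 f(14,2)=3002 f(14,4)=2002 f(14,6)=1001 f(14,8)=364 f(14,10)=91 f(14,12)=14 f(14,14)=1
t=15: f(15,-5)=1638 f(15,-3)=4550 f(15,-1)=6330 f(15,1)=6420 f(15,3)=5004 f(15,5)=3003 f(15,7)=1365 f(15,9)=455 f(15,11)=105 f(15,13)=15 f(15,15)=1
t=16: f(16,-4)=6188 f(16,-2)=10880 f(16,0)=12750 f(16,2)=11424 f(16,4)=8007 f(16,6)=4368 f(16,8)=1820 f(16,10)=560 f(16,12)=120 f(16,14)=16 f(16,16)=1
t=17: f(17,-5)=6188 f(17,-3)=17068 f(17,-1)=23630 f(17,1)=24174 f(17,3)=19431 f(17,5)=12375 f(17,7)=6188 f(17,9)=2380 f(17,11)=680 f(17,13)=136 f(17,15)=17 f(17,17)=1
t=18: f(18,-4)=23256 f(18,-2)=40698 f(18,0)=47804 f(18,2)=43605 f(18,4)=31806 f(18,6)=18563 f(18,8)=8568 f(18,10)=3060 f(18,12)=816 f(18,14)=153 f(18,16)=18 f(18,18)=1
t=19: f(19,-5)=23256 f(19,-3)=63954 f(19,-1)=88502 f(19,1)=91409 f(19,3)=75411 f(19,5)=50369 f(19,7)=27131 f(19,9)=11628 f(19,11)=3876 f(19,13)=969 f(19,15)=171 f(19,17)=19 f(19,19)=1
t=20: f(20,-4)=87210 f(20,-2)=152456 f(20,0)=179911 f(20,2)=166820 f(20,4)=125780 f(20,6)=77500 f(20,8)=38759 f(20,10)=15504 f(20,12)=4845 f(20,14)=1140 f(20,16)=190 f(20,18)=20 f(20,20)=1
t=21: f(21,-5)=87210 f(21,-3)=239666 f(21,-1)=332367 f(21,1)=346731 f(21,3)=292600 f(21,5)=203280 f(21,7)=116259 f(21,9)=54263 f(21,11)=20349 f(21,13)=5985 f(21,15)=1330 f(21,17)=210 f(21,19)=21 f(21,21)=1
t=22: f(22,-4)=326876 f(22,-2)=572033 f(22,0)=679098 f(22,2)=639331 f(22,4)=495880 f(22,6)=319539 f(22,8)=170522 f(22,10)=74612 f(22,12)=26334 f(22,14)=7315 f(22,16)=1540 f(22,18)=231 f(22,20)=22 f(22,22)=1
t=23: f(23,-5)=326876 f(23,-3)=898909 f(23,-1)=1251131 f(23,1)=1318429 f(23,3)=1135211 f(23,5)=815419 f(23,7)=490061 f(23,9)=245134 f(23,11)=100946 f(23,13)=33649 f(23,15)=8855 f(23,17)=1771 f(23,19)=253 f(23,21)=23 f(23,23)=1
t=24: f(24,-4)=1225785 f(24,-2)=2150040 f(24,0)=2569560 f(24,2)=2453640 f(24,4)=1950630 f(24,6)=1305480 f(24,8)=735195 f(24,10)=346080 f(24,12)=134595 f(24,14)=42504 f(24,16)=10626 f(24,18)=2024 f(24,20)=276 f(24,22)=24 f(24,24)=1
t=25: f(25,-5)=1225785 f(25,-3)=3375825 f(25,-1)=4719600 f(25,1)=5023200 f(25,3)=4404270 f(25,5)=3256110 f(25,7)=2040675 f(25,9)=1081275 f(25,11)=480675 f(25,13)=177099 f(25,15)=53130 f(25,17)=12650 f(25,19)=2300 f(25,21)=300 f(25,23)=25 f(25,25)=1
t=26: f(26,-4)=4601610 f(26,-2)=8095425 f(26,0)=9742800 f(26,2)=9427470 f(26,4)=7660380 f(26,6)=5296785 f(26,8)=3121950 f(26,10)=1561950 f(26,12)=657774 f(26,14)=230229 f(26,16)=65780 f(26,18)=14950 f(26,20)=2600 f(26,22)=325 f(26,24)=26 f(26,26)=1
t=27: f(27,-5)=4601610 f(27,-3)=12697035 f(27,-1)=17838225 f(27,1)=19170270 f(27,3)=17087850 f(27,5)=12957165 f(27,7)=8418735 f(27,9)=4683900 f(27,11)=2219724 f(27,13)=888003 f(27,15)=296009 f(27,17)=80730 f(27,19)=17550 f(27,21)=2925 f(27,23)=351 f(27,25)=27 f(27,27)=1
Σ_s f(27,s) = 100960110
P = 100960110/134217728 = 50480055/67108864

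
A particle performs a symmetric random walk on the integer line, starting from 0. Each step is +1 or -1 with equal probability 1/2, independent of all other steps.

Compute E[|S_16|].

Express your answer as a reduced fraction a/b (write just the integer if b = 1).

S_16 takes values m ≡ 0 (mod 2) with |m| ≤ 16; P(S_16=m) = C(16,(16+m)/2)/2^16.
Total paths: 2^16 = 65536
Distribution: P(S=-16)=1/65536, P(S=-14)=16/65536, P(S=-12)=120/65536, P(S=-10)=560/65536, P(S=-8)=1820/65536, P(S=-6)=4368/65536, P(S=-4)=8008/65536, P(S=-2)=11440/65536, P(S=0)=12870/65536, P(S=2)=11440/65536, P(S=4)=8008/65536, P(S=6)=4368/65536, P(S=8)=1820/65536, P(S=10)=560/65536, P(S=12)=120/65536, P(S=14)=16/65536, P(S=16)=1/65536
E[|S_16|] = Σ_m |m|·P(S_16=m) = 205920/65536 = 6435/2048

Answer: 6435/2048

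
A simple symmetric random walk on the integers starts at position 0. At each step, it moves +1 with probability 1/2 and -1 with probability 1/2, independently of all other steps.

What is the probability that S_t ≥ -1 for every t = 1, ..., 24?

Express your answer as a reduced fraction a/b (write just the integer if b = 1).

Answer: 1300075/4194304

Derivation:
Let f(t,s) = #length-t paths at position s with S_1..S_t all ≥ -1.
f(t,s) = f(t-1,s-1) + f(t-1,s+1) for s ≥ -1; f(t,s) = 0 for s < -1.
t=0: f(0,0)=1
t=1: f(1,-1)=1 f(1,1)=1
t=2: f(2,0)=2 f(2,2)=1
t=3: f(3,-1)=2 f(3,1)=3 f(3,3)=1
t=4: f(4,0)=5 f(4,2)=4 f(4,4)=1
t=5: f(5,-1)=5 f(5,1)=9 f(5,3)=5 f(5,5)=1
t=6: f(6,0)=14 f(6,2)=14 f(6,4)=6 f(6,6)=1
t=7: f(7,-1)=14 f(7,1)=28 f(7,3)=20 f(7,5)=7 f(7,7)=1
t=8: f(8,0)=42 f(8,2)=48 f(8,4)=27 f(8,6)=8 f(8,8)=1
t=9: f(9,-1)=42 f(9,1)=90 f(9,3)=75 f(9,5)=35 f(9,7)=9 f(9,9)=1
t=10: f(10,0)=132 f(10,2)=165 f(10,4)=110 f(10,6)=44 f(10,8)=10 f(10,10)=1
t=11: f(11,-1)=132 f(11,1)=297 f(11,3)=275 f(11,5)=154 f(11,7)=54 f(11,9)=11 f(11,11)=1
t=12: f(12,0)=429 f(12,2)=572 f(12,4)=429 f(12,6)=208 f(12,8)=65 f(12,10)=12 f(12,12)=1
t=13: f(13,-1)=429 f(13,1)=1001 f(13,3)=1001 f(13,5)=637 f(13,7)=273 f(13,9)=77 f(13,11)=13 f(13,13)=1
t=14: f(14,0)=1430 f(14,2)=2002 f(14,4)=1638 f(14,6)=910 f(14,8)=350 f(14,10)=90 f(14,12)=14 f(14,14)=1
t=15: f(15,-1)=1430 f(15,1)=3432 f(15,3)=3640 f(15,5)=2548 f(15,7)=1260 f(15,9)=440 f(15,11)=104 f(15,13)=15 f(15,15)=1
t=16: f(16,0)=4862 f(16,2)=7072 f(16,4)=6188 f(16,6)=3808 f(16,8)=1700 f(16,10)=544 f(16,12)=119 f(16,14)=16 f(16,16)=1
t=17: f(17,-1)=4862 f(17,1)=11934 f(17,3)=13260 f(17,5)=9996 f(17,7)=5508 f(17,9)=2244 f(17,11)=663 f(17,13)=135 f(17,15)=17 f(17,17)=1
t=18: f(18,0)=16796 f(18,2)=25194 f(18,4)=23256 f(18,6)=15504 f(18,8)=7752 f(18,10)=2907 f(18,12)=798 f(18,14)=152 f(18,16)=18 f(18,18)=1
t=19: f(19,-1)=16796 f(19,1)=41990 f(19,3)=48450 f(19,5)=38760 f(19,7)=23256 f(19,9)=10659 f(19,11)=3705 f(19,13)=950 f(19,15)=170 f(19,17)=19 f(19,19)=1
t=20: f(20,0)=58786 f(20,2)=90440 f(20,4)=87210 f(20,6)=62016 f(20,8)=33915 f(20,10)=14364 f(20,12)=4655 f(20,14)=1120 f(20,16)=189 f(20,18)=20 f(20,20)=1
t=21: f(21,-1)=58786 f(21,1)=149226 f(21,3)=177650 f(21,5)=149226 f(21,7)=95931 f(21,9)=48279 f(21,11)=19019 f(21,13)=5775 f(21,15)=1309 f(21,17)=209 f(21,19)=21 f(21,21)=1
t=22: f(22,0)=208012 f(22,2)=326876 f(22,4)=326876 f(22,6)=245157 f(22,8)=144210 f(22,10)=67298 f(22,12)=24794 f(22,14)=7084 f(22,16)=1518 f(22,18)=230 f(22,20)=22 f(22,22)=1
t=23: f(23,-1)=208012 f(23,1)=534888 f(23,3)=653752 f(23,5)=572033 f(23,7)=389367 f(23,9)=211508 f(23,11)=92092 f(23,13)=31878 f(23,15)=8602 f(23,17)=1748 f(23,19)=252 f(23,21)=23 f(23,23)=1
t=24: f(24,0)=742900 f(24,2)=1188640 f(24,4)=1225785 f(24,6)=961400 f(24,8)=600875 f(24,10)=303600 f(24,12)=123970 f(24,14)=40480 f(24,16)=10350 f(24,18)=2000 f(24,20)=275 f(24,22)=24 f(24,24)=1
Σ_s f(24,s) = 5200300
P = 5200300/16777216 = 1300075/4194304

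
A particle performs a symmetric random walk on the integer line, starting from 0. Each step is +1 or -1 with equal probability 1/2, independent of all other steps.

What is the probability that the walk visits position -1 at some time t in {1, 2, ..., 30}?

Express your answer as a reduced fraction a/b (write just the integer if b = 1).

Count via complement. Let g(t,s) = #length-t paths at position s with S_1..S_t all ≠ -1.
g(t,s) = g(t-1,s-1) + g(t-1,s+1) for s ≠ -1; g(t,-1) = 0.
t=0: g(0,0)=1
t=1: g(1,1)=1
t=2: g(2,0)=1 g(2,2)=1
t=3: g(3,1)=2 g(3,3)=1
t=4: g(4,0)=2 g(4,2)=3 g(4,4)=1
t=5: g(5,1)=5 g(5,3)=4 g(5,5)=1
t=6: g(6,0)=5 g(6,2)=9 g(6,4)=5 g(6,6)=1
t=7: g(7,1)=14 g(7,3)=14 g(7,5)=6 g(7,7)=1
t=8: g(8,0)=14 g(8,2)=28 g(8,4)=20 g(8,6)=7 g(8,8)=1
t=9: g(9,1)=42 g(9,3)=48 g(9,5)=27 g(9,7)=8 g(9,9)=1
t=10: g(10,0)=42 g(10,2)=90 g(10,4)=75 g(10,6)=35 g(10,8)=9 g(10,10)=1
t=11: g(11,1)=132 g(11,3)=165 g(11,5)=110 g(11,7)=44 g(11,9)=10 g(11,11)=1
t=12: g(12,0)=132 g(12,2)=297 g(12,4)=275 g(12,6)=154 g(12,8)=54 g(12,10)=11 g(12,12)=1
t=13: g(13,1)=429 g(13,3)=572 g(13,5)=429 g(13,7)=208 g(13,9)=65 g(13,11)=12 g(13,13)=1
t=14: g(14,0)=429 g(14,2)=1001 g(14,4)=1001 g(14,6)=637 g(14,8)=273 g(14,10)=77 g(14,12)=13 g(14,14)=1
t=15: g(15,1)=1430 g(15,3)=2002 g(15,5)=1638 g(15,7)=910 g(15,9)=350 g(15,11)=90 g(15,13)=14 g(15,15)=1
t=16: g(16,0)=1430 g(16,2)=3432 g(16,4)=3640 g(16,6)=2548 g(16,8)=1260 g(16,10)=440 g(16,12)=104 g(16,14)=15 g(16,16)=1
t=17: g(17,1)=4862 g(17,3)=7072 g(17,5)=6188 g(17,7)=3808 g(17,9)=1700 g(17,11)=544 g(17,13)=119 g(17,15)=16 g(17,17)=1
t=18: g(18,0)=4862 g(18,2)=11934 g(18,4)=13260 g(18,6)=9996 g(18,8)=5508 g(18,10)=2244 g(18,12)=663 g(18,14)=135 g(18,16)=17 g(18,18)=1
t=19: g(19,1)=16796 g(19,3)=25194 g(19,5)=23256 g(19,7)=15504 g(19,9)=7752 g(19,11)=2907 g(19,13)=798 g(19,15)=152 g(19,17)=18 g(19,19)=1
t=20: g(20,0)=16796 g(20,2)=41990 g(20,4)=48450 g(20,6)=38760 g(20,8)=23256 g(20,10)=10659 g(20,12)=3705 g(20,14)=950 g(20,16)=170 g(20,18)=19 g(20,20)=1
t=21: g(21,1)=58786 g(21,3)=90440 g(21,5)=87210 g(21,7)=62016 g(21,9)=33915 g(21,11)=14364 g(21,13)=4655 g(21,15)=1120 g(21,17)=189 g(21,19)=20 g(21,21)=1
t=22: g(22,0)=58786 g(22,2)=149226 g(22,4)=177650 g(22,6)=149226 g(22,8)=95931 g(22,10)=48279 g(22,12)=19019 g(22,14)=5775 g(22,16)=1309 g(22,18)=209 g(22,20)=21 g(22,22)=1
t=23: g(23,1)=208012 g(23,3)=326876 g(23,5)=326876 g(23,7)=245157 g(23,9)=144210 g(23,11)=67298 g(23,13)=24794 g(23,15)=7084 g(23,17)=1518 g(23,19)=230 g(23,21)=22 g(23,23)=1
t=24: g(24,0)=208012 g(24,2)=534888 g(24,4)=653752 g(24,6)=572033 g(24,8)=389367 g(24,10)=211508 g(24,12)=92092 g(24,14)=31878 g(24,16)=8602 g(24,18)=1748 g(24,20)=252 g(24,22)=23 g(24,24)=1
t=25: g(25,1)=742900 g(25,3)=1188640 g(25,5)=1225785 g(25,7)=961400 g(25,9)=600875 g(25,11)=303600 g(25,13)=123970 g(25,15)=40480 g(25,17)=10350 g(25,19)=2000 g(25,21)=275 g(25,23)=24 g(25,25)=1
t=26: g(26,0)=742900 g(26,2)=1931540 g(26,4)=2414425 g(26,6)=2187185 g(26,8)=1562275 g(26,10)=904475 g(26,12)=427570 g(26,14)=164450 g(26,16)=50830 g(26,18)=12350 g(26,20)=2275 g(26,22)=299 g(26,24)=25 g(26,26)=1
t=27: g(27,1)=2674440 g(27,3)=4345965 g(27,5)=4601610 g(27,7)=3749460 g(27,9)=2466750 g(27,11)=1332045 g(27,13)=592020 g(27,15)=215280 g(27,17)=63180 g(27,19)=14625 g(27,21)=2574 g(27,23)=324 g(27,25)=26 g(27,27)=1
t=28: g(28,0)=2674440 g(28,2)=7020405 g(28,4)=8947575 g(28,6)=8351070 g(28,8)=6216210 g(28,10)=3798795 g(28,12)=1924065 g(28,14)=807300 g(28,16)=278460 g(28,18)=77805 g(28,20)=17199 g(28,22)=2898 g(28,24)=350 g(28,26)=27 g(28,28)=1
t=29: g(29,1)=9694845 g(29,3)=15967980 g(29,5)=17298645 g(29,7)=14567280 g(29,9)=10015005 g(29,11)=5722860 g(29,13)=2731365 g(29,15)=1085760 g(29,17)=356265 g(29,19)=95004 g(29,21)=20097 g(29,23)=3248 g(29,25)=377 g(29,27)=28 g(29,29)=1
t=30: g(30,0)=9694845 g(30,2)=25662825 g(30,4)=33266625 g(30,6)=31865925 g(30,8)=24582285 g(30,10)=15737865 g(30,12)=8454225 g(30,14)=3817125 g(30,16)=1442025 g(30,18)=451269 g(30,20)=115101 g(30,22)=23345 g(30,24)=3625 g(30,26)=405 g(30,28)=29 g(30,30)=1
Paths never hitting -1: Σ_s g(30,s) = 155117520
Paths hitting -1: 2^30 - 155117520 = 918624304
P = 918624304/1073741824 = 57414019/67108864

Answer: 57414019/67108864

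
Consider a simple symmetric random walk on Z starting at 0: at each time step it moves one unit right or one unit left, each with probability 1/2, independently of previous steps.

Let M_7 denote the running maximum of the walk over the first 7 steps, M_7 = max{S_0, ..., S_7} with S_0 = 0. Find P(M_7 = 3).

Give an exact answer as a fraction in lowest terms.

Answer: 21/128

Derivation:
Let M_7 = max(S_0,...,S_7). Use the reflection principle: for j ≥ 1, #{paths with M_7 ≥ j} = #{S_7 ≥ j} + #{S_7 ≥ j+1}.
By reflection, #{M_7 ≥ 3} = #{S_7 ≥ 3} + #{S_7 ≥ 4} = 29 + 8 = 37.
#{M_7 ≥ 4} = #{S_7 ≥ 4} + #{S_7 ≥ 5} = 8 + 8 = 16.
#{M_7 = 3} = 37 - 16 = 21.
P(M_7 = 3) = 21/128 = 21/128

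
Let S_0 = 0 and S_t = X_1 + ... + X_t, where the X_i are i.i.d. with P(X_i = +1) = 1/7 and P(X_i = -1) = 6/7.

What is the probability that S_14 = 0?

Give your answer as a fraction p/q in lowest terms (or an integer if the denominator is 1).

To be at 0 after 14 steps: need exactly 7 steps of +1 and 7 of -1.
Number of such sequences: C(14,7) = 3432
Each has probability (1/7)^7 · (6/7)^7 = 279936/678223072849
P = 3432 · 279936/678223072849 = 960740352/678223072849

Answer: 960740352/678223072849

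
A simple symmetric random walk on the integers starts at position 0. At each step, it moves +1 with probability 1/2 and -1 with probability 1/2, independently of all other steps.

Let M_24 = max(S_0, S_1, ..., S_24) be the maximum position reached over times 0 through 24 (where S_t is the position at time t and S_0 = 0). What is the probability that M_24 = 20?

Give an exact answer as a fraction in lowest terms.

Let M_24 = max(S_0,...,S_24). Use the reflection principle: for j ≥ 1, #{paths with M_24 ≥ j} = #{S_24 ≥ j} + #{S_24 ≥ j+1}.
By reflection, #{M_24 ≥ 20} = #{S_24 ≥ 20} + #{S_24 ≥ 21} = 301 + 25 = 326.
#{M_24 ≥ 21} = #{S_24 ≥ 21} + #{S_24 ≥ 22} = 25 + 25 = 50.
#{M_24 = 20} = 326 - 50 = 276.
P(M_24 = 20) = 276/16777216 = 69/4194304

Answer: 69/4194304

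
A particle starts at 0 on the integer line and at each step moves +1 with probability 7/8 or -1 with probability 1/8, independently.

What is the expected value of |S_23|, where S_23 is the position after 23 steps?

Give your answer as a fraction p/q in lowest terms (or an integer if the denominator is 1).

Answer: 159103287311842651017/9223372036854775808

Derivation:
S_23 takes values m ≡ 1 (mod 2) with |m| ≤ 23; P(S_23=m) = C(23,(23+m)/2) · (7/8)^((23+m)/2) · (1/8)^((23-m)/2).
Distribution: P(S=-23)=1/590295810358705651712, P(S=-21)=161/590295810358705651712, P(S=-19)=12397/590295810358705651712, P(S=-17)=607453/590295810358705651712, P(S=-15)=21260855/590295810358705651712, P(S=-13)=565538743/590295810358705651712, P(S=-11)=11876313603/590295810358705651712, P(S=-9)=201897331251/590295810358705651712, P(S=-7)=1413281318757/295147905179352825856, P(S=-5)=16488282052165/295147905179352825856, P(S=-3)=161585164111217/295147905179352825856, P(S=-1)=1336749994010977/295147905179352825856, P(S=1)=9357249958076839/295147905179352825856, P(S=3)=55423711290147431/295147905179352825856, P(S=5)=277118556450737155/295147905179352825856, P(S=7)=1163897937093096051/295147905179352825856, P(S=9)=8147285559651672357/590295810358705651712, P(S=11)=23483352495466585029/590295810358705651712, P(S=13)=54794489156088698401/590295810358705651712, P(S=15)=100937216866479181265/590295810358705651712, P(S=17)=141312103613070853771/590295810358705651712, P(S=19)=141312103613070853771/590295810358705651712, P(S=21)=89925884117408725127/590295810358705651712, P(S=23)=27368747340080916343/590295810358705651712
E[|S_23|] = Σ_m |m|·P(S_23=m) = 159103287311842651017/9223372036854775808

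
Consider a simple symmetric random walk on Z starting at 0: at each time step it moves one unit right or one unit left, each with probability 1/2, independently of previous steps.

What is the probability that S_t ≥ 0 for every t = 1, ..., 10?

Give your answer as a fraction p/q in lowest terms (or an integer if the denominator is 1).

Let f(t,s) = #length-t paths at position s with S_1..S_t all ≥ 0.
f(t,s) = f(t-1,s-1) + f(t-1,s+1) for s ≥ 0; f(t,s) = 0 for s < 0.
t=0: f(0,0)=1
t=1: f(1,1)=1
t=2: f(2,0)=1 f(2,2)=1
t=3: f(3,1)=2 f(3,3)=1
t=4: f(4,0)=2 f(4,2)=3 f(4,4)=1
t=5: f(5,1)=5 f(5,3)=4 f(5,5)=1
t=6: f(6,0)=5 f(6,2)=9 f(6,4)=5 f(6,6)=1
t=7: f(7,1)=14 f(7,3)=14 f(7,5)=6 f(7,7)=1
t=8: f(8,0)=14 f(8,2)=28 f(8,4)=20 f(8,6)=7 f(8,8)=1
t=9: f(9,1)=42 f(9,3)=48 f(9,5)=27 f(9,7)=8 f(9,9)=1
t=10: f(10,0)=42 f(10,2)=90 f(10,4)=75 f(10,6)=35 f(10,8)=9 f(10,10)=1
Σ_s f(10,s) = 252
P = 252/1024 = 63/256

Answer: 63/256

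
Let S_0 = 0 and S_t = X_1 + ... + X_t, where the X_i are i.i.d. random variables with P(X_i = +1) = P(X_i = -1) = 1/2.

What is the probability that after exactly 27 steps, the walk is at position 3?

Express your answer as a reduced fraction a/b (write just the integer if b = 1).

To reach position 3 after 27 steps: need 15 steps of +1 and 12 of -1.
Favorable paths: C(27,15) = 17383860
Total paths: 2^27 = 134217728
P = 17383860/134217728 = 4345965/33554432

Answer: 4345965/33554432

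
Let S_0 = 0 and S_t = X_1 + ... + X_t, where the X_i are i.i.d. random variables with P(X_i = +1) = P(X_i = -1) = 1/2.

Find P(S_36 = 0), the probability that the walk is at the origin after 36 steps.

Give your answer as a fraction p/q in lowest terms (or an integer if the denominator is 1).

Answer: 2268783825/17179869184

Derivation:
To return to 0 after 36 steps: need exactly 18 steps of +1 and 18 of -1.
Favorable paths: C(36,18) = 9075135300
Total paths: 2^36 = 68719476736
P = 9075135300/68719476736 = 2268783825/17179869184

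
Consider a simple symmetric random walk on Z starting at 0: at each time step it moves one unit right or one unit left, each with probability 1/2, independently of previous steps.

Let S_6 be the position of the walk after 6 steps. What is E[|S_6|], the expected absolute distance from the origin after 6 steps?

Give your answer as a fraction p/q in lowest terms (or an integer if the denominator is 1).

S_6 takes values m ≡ 0 (mod 2) with |m| ≤ 6; P(S_6=m) = C(6,(6+m)/2)/2^6.
Total paths: 2^6 = 64
Distribution: P(S=-6)=1/64, P(S=-4)=6/64, P(S=-2)=15/64, P(S=0)=20/64, P(S=2)=15/64, P(S=4)=6/64, P(S=6)=1/64
E[|S_6|] = Σ_m |m|·P(S_6=m) = 120/64 = 15/8

Answer: 15/8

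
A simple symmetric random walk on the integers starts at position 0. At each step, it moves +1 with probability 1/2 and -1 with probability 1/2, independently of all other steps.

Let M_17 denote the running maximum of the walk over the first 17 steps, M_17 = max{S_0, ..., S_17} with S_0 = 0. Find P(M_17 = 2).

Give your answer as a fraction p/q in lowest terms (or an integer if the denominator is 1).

Answer: 2431/16384

Derivation:
Let M_17 = max(S_0,...,S_17). Use the reflection principle: for j ≥ 1, #{paths with M_17 ≥ j} = #{S_17 ≥ j} + #{S_17 ≥ j+1}.
By reflection, #{M_17 ≥ 2} = #{S_17 ≥ 2} + #{S_17 ≥ 3} = 41226 + 41226 = 82452.
#{M_17 ≥ 3} = #{S_17 ≥ 3} + #{S_17 ≥ 4} = 41226 + 21778 = 63004.
#{M_17 = 2} = 82452 - 63004 = 19448.
P(M_17 = 2) = 19448/131072 = 2431/16384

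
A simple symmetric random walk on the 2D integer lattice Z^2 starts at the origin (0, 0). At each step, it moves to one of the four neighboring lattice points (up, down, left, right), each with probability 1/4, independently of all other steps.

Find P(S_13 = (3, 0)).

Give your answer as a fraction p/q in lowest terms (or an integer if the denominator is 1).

Let h be the number of horizontal steps (so 13-h are vertical). To end at (3,0) need (h+3)/2 right-steps and ((13-h)+0)/2 up-steps.
Sum over h with 3 ≤ h ≤ 13, h ≡ 1 (mod 2), 13-h ≡ 0 (mod 2):
h=3: C(13,3)·C(3,3)·C(10,5) = 286·1·252 = 72072
h=5: C(13,5)·C(5,4)·C(8,4) = 1287·5·70 = 450450
h=7: C(13,7)·C(7,5)·C(6,3) = 1716·21·20 = 720720
h=9: C(13,9)·C(9,6)·C(4,2) = 715·84·6 = 360360
h=11: C(13,11)·C(11,7)·C(2,1) = 78·330·2 = 51480
h=13: C(13,13)·C(13,8)·C(0,0) = 1·1287·1 = 1287
Total favorable: 1656369
Total paths: 4^13 = 67108864
P = 1656369/67108864 = 1656369/67108864

Answer: 1656369/67108864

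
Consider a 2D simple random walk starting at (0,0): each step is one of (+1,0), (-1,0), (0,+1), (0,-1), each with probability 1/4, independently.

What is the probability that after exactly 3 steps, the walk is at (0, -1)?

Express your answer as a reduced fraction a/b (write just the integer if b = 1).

Answer: 9/64

Derivation:
Let h be the number of horizontal steps (so 3-h are vertical). To end at (0,-1) need (h+0)/2 right-steps and ((3-h)-1)/2 up-steps.
Sum over h with 0 ≤ h ≤ 2, h ≡ 0 (mod 2), 3-h ≡ 1 (mod 2):
h=0: C(3,0)·C(0,0)·C(3,1) = 1·1·3 = 3
h=2: C(3,2)·C(2,1)·C(1,0) = 3·2·1 = 6
Total favorable: 9
Total paths: 4^3 = 64
P = 9/64 = 9/64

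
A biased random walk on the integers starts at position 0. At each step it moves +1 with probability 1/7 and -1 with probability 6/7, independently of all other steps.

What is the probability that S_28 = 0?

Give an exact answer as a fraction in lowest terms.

Answer: 3143703825373593600/459986536544739960976801

Derivation:
To be at 0 after 28 steps: need exactly 14 steps of +1 and 14 of -1.
Number of such sequences: C(28,14) = 40116600
Each has probability (1/7)^14 · (6/7)^14 = 78364164096/459986536544739960976801
P = 40116600 · 78364164096/459986536544739960976801 = 3143703825373593600/459986536544739960976801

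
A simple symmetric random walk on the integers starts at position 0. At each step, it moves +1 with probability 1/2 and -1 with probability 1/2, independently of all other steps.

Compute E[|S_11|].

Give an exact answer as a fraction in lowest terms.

S_11 takes values m ≡ 1 (mod 2) with |m| ≤ 11; P(S_11=m) = C(11,(11+m)/2)/2^11.
Total paths: 2^11 = 2048
Distribution: P(S=-11)=1/2048, P(S=-9)=11/2048, P(S=-7)=55/2048, P(S=-5)=165/2048, P(S=-3)=330/2048, P(S=-1)=462/2048, P(S=1)=462/2048, P(S=3)=330/2048, P(S=5)=165/2048, P(S=7)=55/2048, P(S=9)=11/2048, P(S=11)=1/2048
E[|S_11|] = Σ_m |m|·P(S_11=m) = 5544/2048 = 693/256

Answer: 693/256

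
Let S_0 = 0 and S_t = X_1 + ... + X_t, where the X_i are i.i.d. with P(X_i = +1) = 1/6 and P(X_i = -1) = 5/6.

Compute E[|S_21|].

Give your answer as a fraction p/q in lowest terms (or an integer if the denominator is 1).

S_21 takes values m ≡ 1 (mod 2) with |m| ≤ 21; P(S_21=m) = C(21,(21+m)/2) · (1/6)^((21+m)/2) · (5/6)^((21-m)/2).
Distribution: P(S=-21)=476837158203125/21936950640377856, P(S=-19)=667572021484375/7312316880125952, P(S=-17)=667572021484375/3656158440062976, P(S=-15)=2536773681640625/10968475320188928, P(S=-13)=507354736328125/2437438960041984, P(S=-11)=345001220703125/2437438960041984, P(S=-9)=69000244140625/914039610015744, P(S=-7)=9857177734375/304679870005248, P(S=-5)=13800048828125/1218719480020992, P(S=-3)=35880126953125/10968475320188928, P(S=-1)=1435205078125/1828079220031488, P(S=1)=287041015625/1828079220031488, P(S=3)=287041015625/10968475320188928, P(S=5)=4416015625/1218719480020992, P(S=7)=126171875/304679870005248, P(S=9)=35328125/914039610015744, P(S=11)=7065625/2437438960041984, P(S=13)=415625/2437438960041984, P(S=15)=83125/10968475320188928, P(S=17)=875/3656158440062976, P(S=19)=35/7312316880125952, P(S=21)=1/21936950640377856
E[|S_21|] = Σ_m |m|·P(S_21=m) = 4265674739848403/304679870005248

Answer: 4265674739848403/304679870005248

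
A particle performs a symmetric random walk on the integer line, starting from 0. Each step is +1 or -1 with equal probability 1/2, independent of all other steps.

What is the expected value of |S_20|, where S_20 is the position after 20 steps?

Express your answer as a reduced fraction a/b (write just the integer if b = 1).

Answer: 230945/65536

Derivation:
S_20 takes values m ≡ 0 (mod 2) with |m| ≤ 20; P(S_20=m) = C(20,(20+m)/2)/2^20.
Total paths: 2^20 = 1048576
Distribution: P(S=-20)=1/1048576, P(S=-18)=20/1048576, P(S=-16)=190/1048576, P(S=-14)=1140/1048576, P(S=-12)=4845/1048576, P(S=-10)=15504/1048576, P(S=-8)=38760/1048576, P(S=-6)=77520/1048576, P(S=-4)=125970/1048576, P(S=-2)=167960/1048576, P(S=0)=184756/1048576, P(S=2)=167960/1048576, P(S=4)=125970/1048576, P(S=6)=77520/1048576, P(S=8)=38760/1048576, P(S=10)=15504/1048576, P(S=12)=4845/1048576, P(S=14)=1140/1048576, P(S=16)=190/1048576, P(S=18)=20/1048576, P(S=20)=1/1048576
E[|S_20|] = Σ_m |m|·P(S_20=m) = 3695120/1048576 = 230945/65536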